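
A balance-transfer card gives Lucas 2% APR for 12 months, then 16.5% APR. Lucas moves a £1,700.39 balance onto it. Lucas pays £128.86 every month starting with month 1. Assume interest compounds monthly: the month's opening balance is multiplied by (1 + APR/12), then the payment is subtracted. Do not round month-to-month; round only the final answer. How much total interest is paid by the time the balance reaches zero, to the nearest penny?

£23.12

Promo months 1–12 at r₀ = 2%/12 = 0.00166667; months 13+ at r₁ = 16.5%/12 = 0.01375.
After month 12: iterate B ← B·(1+r₀) − £128.86 for 12 months → £174.14.
Then at r₁ with £128.86/mo: n₂ = −ln(1 − r₁·B/P)/ln(1+r₁) ≈ 1.37 → 2 more payments.
Total paid = 13·£128.86 + £48.33 = £1,723.51; interest = £1,723.51 − £1,700.39 = £23.12.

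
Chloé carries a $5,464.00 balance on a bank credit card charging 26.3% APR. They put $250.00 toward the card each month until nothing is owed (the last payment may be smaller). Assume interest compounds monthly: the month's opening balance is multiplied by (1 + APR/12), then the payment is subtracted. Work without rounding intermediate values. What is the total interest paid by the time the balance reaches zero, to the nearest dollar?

Monthly rate r = 26.3%/12 = 2.19167% = 0.0219167.
Payoff takes n = ⌈−ln(1 − rB₀/P)/ln(1+r)⌉ = ⌈30.075⌉ = 31 payments; the last is $18.95.
Total paid = 30·$250.00 + $18.95 = $7,518.95.
Total interest = total paid − principal = $7,518.95 − $5,464.00 = $2,054.95.

$2,055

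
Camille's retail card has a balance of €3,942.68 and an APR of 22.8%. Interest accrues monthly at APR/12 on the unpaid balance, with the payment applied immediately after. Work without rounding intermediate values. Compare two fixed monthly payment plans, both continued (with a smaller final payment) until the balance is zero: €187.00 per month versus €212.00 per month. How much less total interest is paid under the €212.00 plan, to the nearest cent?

€174.63

Monthly rate r = 22.8%/12 = 1.9% = 0.019.
At €187.00/mo: n = ⌈−ln(1 − rB₀/P)/ln(1+r)⌉ = 28 payments (last €36.31); total interest = total paid − €3,942.68 = €1,142.63.
At €212.00/mo: 24 payments (last €34.68); total interest €968.00.
Interest saved = €1,142.63 − €968.00 = €174.63.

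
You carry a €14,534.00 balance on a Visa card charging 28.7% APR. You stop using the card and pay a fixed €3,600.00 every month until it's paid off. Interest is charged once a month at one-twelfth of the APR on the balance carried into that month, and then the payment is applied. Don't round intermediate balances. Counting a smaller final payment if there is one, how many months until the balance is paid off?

5 months

Monthly rate r = 28.7%/12 = 2.39167% = 0.0239167.
Recurrence: B ← B·(1+r) − €3,600.00.
Month 1: interest €347.60; balance after payment €11,281.60.
Month 2: interest €269.82; balance after payment €7,951.42.
Month 3: interest €190.17; balance after payment €4,541.59.
Month 4: interest €108.62; balance after payment €1,050.21.
Month 5: interest €25.12; balance after payment €0.00.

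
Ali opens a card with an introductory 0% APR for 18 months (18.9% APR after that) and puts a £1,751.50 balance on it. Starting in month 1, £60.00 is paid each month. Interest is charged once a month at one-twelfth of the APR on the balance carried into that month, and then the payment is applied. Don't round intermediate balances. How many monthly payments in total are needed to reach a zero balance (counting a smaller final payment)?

31 months

Promo months 1–18 at r₀ = 0%/12 = 0; months 19+ at r₁ = 18.9%/12 = 0.01575.
After month 18 (no interest yet): B = £1,751.50 − 18·£60.00 = £671.50.
Then at r₁ with £60.00/mo: n₂ = −ln(1 − r₁·B/P)/ln(1+r₁) ≈ 12.41 → 13 more payments.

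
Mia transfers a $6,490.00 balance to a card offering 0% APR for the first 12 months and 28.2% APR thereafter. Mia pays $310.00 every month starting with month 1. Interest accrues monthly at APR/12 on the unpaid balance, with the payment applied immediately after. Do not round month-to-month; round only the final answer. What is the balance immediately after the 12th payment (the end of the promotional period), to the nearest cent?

$2,770.00

Promo months 1–12 at r₀ = 0%/12 = 0; months 13+ at r₁ = 28.2%/12 = 0.0235.
After month 12 (no interest yet): B = $6,490.00 − 12·$310.00 = $2,770.00.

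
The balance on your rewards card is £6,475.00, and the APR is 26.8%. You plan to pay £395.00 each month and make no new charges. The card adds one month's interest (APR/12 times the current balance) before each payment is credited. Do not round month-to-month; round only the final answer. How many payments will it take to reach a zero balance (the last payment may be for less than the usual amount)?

Monthly rate r = 26.8%/12 = 2.23333% = 0.0223333.
Recurrence: B ← B·(1+r) − £395.00.
Month 1: interest £144.61; balance after payment £6,224.61.
Month 2: interest £139.02; balance after payment £5,968.62.
Closed form: n = −ln(1 − rB₀/P)/ln(1+r) = −ln(0.6339)/ln(1.02233) ≈ 20.639, so the balance reaches zero during payment 21.

21 payments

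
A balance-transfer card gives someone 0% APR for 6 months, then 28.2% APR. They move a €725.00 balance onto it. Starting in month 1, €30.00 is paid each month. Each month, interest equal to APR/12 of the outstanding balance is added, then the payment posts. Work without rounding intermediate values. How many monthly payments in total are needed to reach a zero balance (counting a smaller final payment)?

Promo months 1–6 at r₀ = 0%/12 = 0; months 7+ at r₁ = 28.2%/12 = 0.0235.
After month 6 (no interest yet): B = €725.00 − 6·€30.00 = €545.00.
Then at r₁ with €30.00/mo: n₂ = −ln(1 − r₁·B/P)/ln(1+r₁) ≈ 23.97 → 24 more payments.

30 months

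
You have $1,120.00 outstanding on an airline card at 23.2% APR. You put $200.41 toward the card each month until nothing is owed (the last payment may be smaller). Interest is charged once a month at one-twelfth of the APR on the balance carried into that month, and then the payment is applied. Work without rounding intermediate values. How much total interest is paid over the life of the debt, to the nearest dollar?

Monthly rate r = 23.2%/12 = 1.93333% = 0.0193333.
Payoff takes n = ⌈−ln(1 − rB₀/P)/ln(1+r)⌉ = ⌈5.971⌉ = 6 payments; the last is $194.67.
Total paid = 5·$200.41 + $194.67 = $1,196.72.
Total interest = total paid − principal = $1,196.72 − $1,120.00 = $76.72.

$77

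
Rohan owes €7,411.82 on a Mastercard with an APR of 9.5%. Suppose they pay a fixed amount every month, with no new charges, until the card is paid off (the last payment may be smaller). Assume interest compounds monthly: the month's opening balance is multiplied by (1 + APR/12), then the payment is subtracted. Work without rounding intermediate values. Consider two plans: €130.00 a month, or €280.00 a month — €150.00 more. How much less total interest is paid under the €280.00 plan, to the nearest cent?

€1,546.33

Monthly rate r = 9.5%/12 = 0.791667% = 0.00791667.
At €130.00/mo: n = ⌈−ln(1 − rB₀/P)/ln(1+r)⌉ = 77 payments (last €16.82); total interest = total paid − €7,411.82 = €2,485.00.
At €280.00/mo: 30 payments (last €230.49); total interest €938.67.
Interest saved = €2,485.00 − €938.67 = €1,546.33.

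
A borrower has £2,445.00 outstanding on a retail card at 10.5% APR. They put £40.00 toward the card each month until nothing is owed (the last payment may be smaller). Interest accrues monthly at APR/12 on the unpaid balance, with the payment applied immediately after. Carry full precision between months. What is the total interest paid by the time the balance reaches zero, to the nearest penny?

£1,069.20

Monthly rate r = 10.5%/12 = 0.875% = 0.00875.
Payoff takes n = ⌈−ln(1 − rB₀/P)/ln(1+r)⌉ = ⌈87.854⌉ = 88 payments; the last is £34.20.
Total paid = 87·£40.00 + £34.20 = £3,514.20.
Total interest = total paid − principal = £3,514.20 − £2,445.00 = £1,069.20.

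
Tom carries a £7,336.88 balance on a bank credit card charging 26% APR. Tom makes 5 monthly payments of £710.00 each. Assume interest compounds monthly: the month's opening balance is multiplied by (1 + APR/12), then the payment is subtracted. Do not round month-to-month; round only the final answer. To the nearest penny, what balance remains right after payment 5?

£4,459.70

Monthly rate r = 26%/12 = 2.16667% = 0.0216667.
Each month: B ← B·(1+r) − £710.00.
Month 1: interest £158.97; balance after payment £6,785.85.
Month 2: interest £147.03; balance after payment £6,222.87.
Month 3: interest £134.83; balance after payment £5,647.70.
Month 4: interest £122.37; balance after payment £5,060.07.
Month 5: interest £109.63; balance after payment £4,459.70.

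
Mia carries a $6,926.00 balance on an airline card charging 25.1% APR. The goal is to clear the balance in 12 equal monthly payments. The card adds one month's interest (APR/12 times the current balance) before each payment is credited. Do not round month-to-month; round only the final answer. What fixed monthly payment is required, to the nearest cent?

$658.61

Monthly rate r = 25.1%/12 = 2.09167% = 0.0209167.
Level-payment amortization: P = B₀·r / (1 − (1+r)^(−n)) = 6926.00·0.0209167 / (1 − 1.02092^(−12)).
Denominator 1 − (1+r)^(−12) = 0.219960717.
P = 144.869 / 0.219960717 ≈ 658.61.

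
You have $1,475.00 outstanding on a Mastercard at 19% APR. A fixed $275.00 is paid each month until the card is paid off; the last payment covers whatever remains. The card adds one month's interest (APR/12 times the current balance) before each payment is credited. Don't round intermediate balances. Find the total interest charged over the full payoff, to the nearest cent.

$79.08

Monthly rate r = 19%/12 = 1.58333% = 0.0158333.
Payoff takes n = ⌈−ln(1 − rB₀/P)/ln(1+r)⌉ = ⌈5.649⌉ = 6 payments; the last is $179.08.
Total paid = 5·$275.00 + $179.08 = $1,554.08.
Total interest = total paid − principal = $1,554.08 − $1,475.00 = $79.08.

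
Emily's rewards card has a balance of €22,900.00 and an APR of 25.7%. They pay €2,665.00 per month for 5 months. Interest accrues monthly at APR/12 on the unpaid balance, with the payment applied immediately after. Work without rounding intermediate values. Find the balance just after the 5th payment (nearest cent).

Monthly rate r = 25.7%/12 = 2.14167% = 0.0214167.
Each month: B ← B·(1+r) − €2,665.00.
Month 1: interest €490.44; balance after payment €20,725.44.
Month 2: interest €443.87; balance after payment €18,504.31.
Month 3: interest €396.30; balance after payment €16,235.61.
Month 4: interest €347.71; balance after payment €13,918.32.
Month 5: interest €298.08; balance after payment €11,551.41.

€11,551.41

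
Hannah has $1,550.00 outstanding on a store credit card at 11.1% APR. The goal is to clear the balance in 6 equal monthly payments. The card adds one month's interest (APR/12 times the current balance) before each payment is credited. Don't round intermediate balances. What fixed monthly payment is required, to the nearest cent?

Monthly rate r = 11.1%/12 = 0.925% = 0.00925.
Level-payment amortization: P = B₀·r / (1 − (1+r)^(−n)) = 1550.00·0.00925 / (1 − 1.00925^(−6)).
Denominator 1 − (1+r)^(−6) = 0.0537466032.
P = 14.3375 / 0.0537466032 ≈ 266.76.

$266.76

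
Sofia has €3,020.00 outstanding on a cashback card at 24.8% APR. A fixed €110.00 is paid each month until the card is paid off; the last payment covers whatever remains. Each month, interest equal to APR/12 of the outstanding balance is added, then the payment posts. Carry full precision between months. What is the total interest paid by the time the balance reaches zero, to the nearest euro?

€1,486

Monthly rate r = 24.8%/12 = 2.06667% = 0.0206667.
Payoff takes n = ⌈−ln(1 − rB₀/P)/ln(1+r)⌉ = ⌈40.962⌉ = 41 payments; the last is €105.91.
Total paid = 40·€110.00 + €105.91 = €4,505.91.
Total interest = total paid − principal = €4,505.91 − €3,020.00 = €1,485.91.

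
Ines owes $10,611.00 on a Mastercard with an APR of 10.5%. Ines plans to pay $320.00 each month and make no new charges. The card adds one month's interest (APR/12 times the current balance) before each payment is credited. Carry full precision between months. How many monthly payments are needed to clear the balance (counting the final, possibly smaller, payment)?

Monthly rate r = 10.5%/12 = 0.875% = 0.00875.
Recurrence: B ← B·(1+r) − $320.00.
Month 1: interest $92.85; balance after payment $10,383.85.
Month 2: interest $90.86; balance after payment $10,154.70.
Closed form: n = −ln(1 − rB₀/P)/ln(1+r) = −ln(0.70986)/ln(1.00875) ≈ 39.336, so the balance reaches zero during payment 40.

40 months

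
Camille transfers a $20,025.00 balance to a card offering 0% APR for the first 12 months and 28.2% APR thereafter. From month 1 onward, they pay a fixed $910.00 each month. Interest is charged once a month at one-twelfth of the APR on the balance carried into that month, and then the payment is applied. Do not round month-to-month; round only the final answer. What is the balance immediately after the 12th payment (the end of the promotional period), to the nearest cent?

$9,105.00

Promo months 1–12 at r₀ = 0%/12 = 0; months 13+ at r₁ = 28.2%/12 = 0.0235.
After month 12 (no interest yet): B = $20,025.00 − 12·$910.00 = $9,105.00.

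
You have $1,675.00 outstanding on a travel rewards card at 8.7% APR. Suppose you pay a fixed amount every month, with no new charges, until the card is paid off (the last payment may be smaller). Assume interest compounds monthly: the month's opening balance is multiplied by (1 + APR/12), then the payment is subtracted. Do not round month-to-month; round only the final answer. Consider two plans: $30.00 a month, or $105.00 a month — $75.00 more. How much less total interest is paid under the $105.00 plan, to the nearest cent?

$368.24

Monthly rate r = 8.7%/12 = 0.725% = 0.00725.
At $30.00/mo: n = ⌈−ln(1 − rB₀/P)/ln(1+r)⌉ = 72 payments (last $24.73); total interest = total paid − $1,675.00 = $479.73.
At $105.00/mo: 18 payments (last $1.49); total interest $111.49.
Interest saved = $479.73 − $111.49 = $368.24.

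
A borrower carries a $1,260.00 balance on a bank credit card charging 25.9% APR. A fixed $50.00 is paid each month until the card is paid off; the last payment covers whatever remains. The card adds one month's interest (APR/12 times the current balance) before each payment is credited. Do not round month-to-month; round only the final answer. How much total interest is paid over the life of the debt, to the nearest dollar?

$578

Monthly rate r = 25.9%/12 = 2.15833% = 0.0215833.
Payoff takes n = ⌈−ln(1 − rB₀/P)/ln(1+r)⌉ = ⌈36.764⌉ = 37 payments; the last is $38.29.
Total paid = 36·$50.00 + $38.29 = $1,838.29.
Total interest = total paid − principal = $1,838.29 − $1,260.00 = $578.29.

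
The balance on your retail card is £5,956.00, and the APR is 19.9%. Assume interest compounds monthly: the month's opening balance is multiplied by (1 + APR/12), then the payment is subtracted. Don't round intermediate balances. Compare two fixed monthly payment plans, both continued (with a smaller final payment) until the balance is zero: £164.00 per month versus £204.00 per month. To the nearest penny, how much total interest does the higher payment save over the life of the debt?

Monthly rate r = 19.9%/12 = 1.65833% = 0.0165833.
At £164.00/mo: n = ⌈−ln(1 − rB₀/P)/ln(1+r)⌉ = 57 payments (last £9.06); total interest = total paid − £5,956.00 = £3,237.06.
At £204.00/mo: 41 payments (last £50.94); total interest £2,254.94.
Interest saved = £3,237.06 − £2,254.94 = £982.12.

£982.12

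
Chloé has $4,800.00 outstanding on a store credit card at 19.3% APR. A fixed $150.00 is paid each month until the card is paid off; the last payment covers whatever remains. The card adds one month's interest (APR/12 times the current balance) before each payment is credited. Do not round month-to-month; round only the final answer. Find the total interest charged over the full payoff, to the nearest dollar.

$1,997

Monthly rate r = 19.3%/12 = 1.60833% = 0.0160833.
Payoff takes n = ⌈−ln(1 − rB₀/P)/ln(1+r)⌉ = ⌈45.309⌉ = 46 payments; the last is $46.58.
Total paid = 45·$150.00 + $46.58 = $6,796.58.
Total interest = total paid − principal = $6,796.58 − $4,800.00 = $1,996.58.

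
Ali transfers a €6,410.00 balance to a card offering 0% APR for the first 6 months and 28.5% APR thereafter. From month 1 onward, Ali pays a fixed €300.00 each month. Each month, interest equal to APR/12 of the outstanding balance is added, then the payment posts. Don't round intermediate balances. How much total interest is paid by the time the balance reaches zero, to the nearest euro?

€1,194

Promo months 1–6 at r₀ = 0%/12 = 0; months 7+ at r₁ = 28.5%/12 = 0.02375.
After month 6 (no interest yet): B = €6,410.00 − 6·€300.00 = €4,610.00.
Then at r₁ with €300.00/mo: n₂ = −ln(1 − r₁·B/P)/ln(1+r₁) ≈ 19.34 → 20 more payments.
Total paid = 25·€300.00 + €104.19 = €7,604.19; interest = €7,604.19 − €6,410.00 = €1,194.19.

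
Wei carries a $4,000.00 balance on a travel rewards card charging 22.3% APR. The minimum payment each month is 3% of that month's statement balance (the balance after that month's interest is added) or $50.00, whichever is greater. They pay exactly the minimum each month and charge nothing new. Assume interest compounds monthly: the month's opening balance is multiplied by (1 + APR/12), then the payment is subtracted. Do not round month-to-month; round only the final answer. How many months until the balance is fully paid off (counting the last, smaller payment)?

126 months

Monthly rate r = 22.3%/12 = 1.85833% = 0.0185833.
While 3% of the post-interest balance exceeds $50.00, each month B ← (B·(1+r))·(1 − 0.03), i.e. B shrinks by the factor (1+r)·0.97 = 0.98803.
This holds for months 1–75. Entering month 76 the balance is $1,620.62; 3% of the post-interest balance is now below $50.00, so the flat $50.00 minimum applies from here.
From month 76 a fixed $50.00 at rate r clears $1,620.62 in 51 more payments. Total: 75 + 51 = 126 months.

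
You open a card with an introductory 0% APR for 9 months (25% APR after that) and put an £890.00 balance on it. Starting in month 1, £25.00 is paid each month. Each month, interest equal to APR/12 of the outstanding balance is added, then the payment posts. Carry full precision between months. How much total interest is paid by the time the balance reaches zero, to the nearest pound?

Promo months 1–9 at r₀ = 0%/12 = 0; months 10+ at r₁ = 25%/12 = 0.0208333.
After month 9 (no interest yet): B = £890.00 − 9·£25.00 = £665.00.
Then at r₁ with £25.00/mo: n₂ = −ln(1 − r₁·B/P)/ln(1+r₁) ≈ 39.18 → 40 more payments.
Total paid = 48·£25.00 + £4.47 = £1,204.47; interest = £1,204.47 − £890.00 = £314.47.

£314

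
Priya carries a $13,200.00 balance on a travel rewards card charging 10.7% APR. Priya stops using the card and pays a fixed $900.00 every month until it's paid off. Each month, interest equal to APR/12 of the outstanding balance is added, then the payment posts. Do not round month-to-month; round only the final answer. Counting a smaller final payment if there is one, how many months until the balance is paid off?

Monthly rate r = 10.7%/12 = 0.891667% = 0.00891667.
Recurrence: B ← B·(1+r) − $900.00.
Month 1: interest $117.70; balance after payment $12,417.70.
Month 2: interest $110.72; balance after payment $11,628.42.
Closed form: n = −ln(1 − rB₀/P)/ln(1+r) = −ln(0.86922)/ln(1.00892) ≈ 15.788, so the balance reaches zero during payment 16.

16 months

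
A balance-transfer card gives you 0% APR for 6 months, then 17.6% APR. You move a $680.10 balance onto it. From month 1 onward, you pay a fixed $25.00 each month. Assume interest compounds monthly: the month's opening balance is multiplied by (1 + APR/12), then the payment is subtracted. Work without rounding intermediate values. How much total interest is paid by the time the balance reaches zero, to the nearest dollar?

$110

Promo months 1–6 at r₀ = 0%/12 = 0; months 7+ at r₁ = 17.6%/12 = 0.0146667.
After month 6 (no interest yet): B = $680.10 − 6·$25.00 = $530.10.
Then at r₁ with $25.00/mo: n₂ = −ln(1 − r₁·B/P)/ln(1+r₁) ≈ 25.58 → 26 more payments.
Total paid = 31·$25.00 + $14.64 = $789.64; interest = $789.64 − $680.10 = $109.54.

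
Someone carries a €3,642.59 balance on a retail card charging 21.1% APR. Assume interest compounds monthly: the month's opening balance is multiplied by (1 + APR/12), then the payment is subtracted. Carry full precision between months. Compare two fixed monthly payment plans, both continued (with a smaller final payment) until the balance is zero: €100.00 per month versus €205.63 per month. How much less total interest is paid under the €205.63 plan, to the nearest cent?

€1,466.07

Monthly rate r = 21.1%/12 = 1.75833% = 0.0175833.
At €100.00/mo: n = ⌈−ln(1 − rB₀/P)/ln(1+r)⌉ = 59 payments (last €69.25); total interest = total paid − €3,642.59 = €2,226.66.
At €205.63/mo: 22 payments (last €84.95); total interest €760.59.
Interest saved = €2,226.66 − €760.59 = €1,466.07.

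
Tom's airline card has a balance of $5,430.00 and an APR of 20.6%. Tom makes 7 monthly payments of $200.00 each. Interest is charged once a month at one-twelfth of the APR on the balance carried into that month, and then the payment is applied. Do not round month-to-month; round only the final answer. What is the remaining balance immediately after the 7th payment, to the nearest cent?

Monthly rate r = 20.6%/12 = 1.71667% = 0.0171667.
Each month: B ← B·(1+r) − $200.00.
Month 1: interest $93.22; balance after payment $5,323.22.
Month 2: interest $91.38; balance after payment $5,214.60.
Month 3: interest $89.52; balance after payment $5,104.11.
Month 4: interest $87.62; balance after payment $4,991.73.
Month 5: interest $85.69; balance after payment $4,877.43.
Month 6: interest $83.73; balance after payment $4,761.16.
Month 7: interest $81.73; balance after payment $4,642.89.

$4,642.89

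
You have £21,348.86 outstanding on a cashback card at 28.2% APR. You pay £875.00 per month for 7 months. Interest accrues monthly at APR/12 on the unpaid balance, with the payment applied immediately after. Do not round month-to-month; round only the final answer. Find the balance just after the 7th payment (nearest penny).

Monthly rate r = 28.2%/12 = 2.35% = 0.0235.
Each month: B ← B·(1+r) − £875.00.
Month 1: interest £501.70; balance after payment £20,975.56.
Month 2: interest £492.93; balance after payment £20,593.48.
Month 3: interest £483.95; balance after payment £20,202.43.
Month 4: interest £474.76; balance after payment £19,802.19.
Month 5: interest £465.35; balance after payment £19,392.54.
Month 6: interest £455.72; balance after payment £18,973.26.
Month 7: interest £445.87; balance after payment £18,544.14.

£18,544.14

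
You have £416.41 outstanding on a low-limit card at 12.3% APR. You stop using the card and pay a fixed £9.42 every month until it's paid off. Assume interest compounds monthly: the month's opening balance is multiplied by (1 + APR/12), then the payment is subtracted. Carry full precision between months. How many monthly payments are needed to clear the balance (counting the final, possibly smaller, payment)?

Monthly rate r = 12.3%/12 = 1.025% = 0.01025.
Recurrence: B ← B·(1+r) − £9.42.
Month 1: interest £4.27; balance after payment £411.26.
Month 2: interest £4.22; balance after payment £406.05.
Closed form: n = −ln(1 − rB₀/P)/ln(1+r) = −ln(0.5469)/ln(1.01025) ≈ 59.178, so the balance reaches zero during payment 60.

60 months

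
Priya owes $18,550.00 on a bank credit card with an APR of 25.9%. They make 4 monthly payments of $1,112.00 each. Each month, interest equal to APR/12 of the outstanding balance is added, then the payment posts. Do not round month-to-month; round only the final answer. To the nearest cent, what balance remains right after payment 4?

$15,609.99

Monthly rate r = 25.9%/12 = 2.15833% = 0.0215833.
Each month: B ← B·(1+r) − $1,112.00.
Month 1: interest $400.37; balance after payment $17,838.37.
Month 2: interest $385.01; balance after payment $17,111.38.
Month 3: interest $369.32; balance after payment $16,368.70.
Month 4: interest $353.29; balance after payment $15,609.99.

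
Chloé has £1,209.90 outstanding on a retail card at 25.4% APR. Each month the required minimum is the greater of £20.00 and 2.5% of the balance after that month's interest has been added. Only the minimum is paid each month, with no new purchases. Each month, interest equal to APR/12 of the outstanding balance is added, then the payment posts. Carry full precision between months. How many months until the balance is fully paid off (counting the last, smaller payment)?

184 months

Monthly rate r = 25.4%/12 = 2.11667% = 0.0211667.
While 2.5% of the post-interest balance exceeds £20.00, each month B ← (B·(1+r))·(1 − 0.025), i.e. B shrinks by the factor (1+r)·0.975 = 0.99564.
This holds for months 1–100. Entering month 101 the balance is £781.40; 2.5% of the post-interest balance is now below £20.00, so the flat £20.00 minimum applies from here.
From month 101 a fixed £20.00 at rate r clears £781.40 in 84 more payments. Total: 100 + 84 = 184 months.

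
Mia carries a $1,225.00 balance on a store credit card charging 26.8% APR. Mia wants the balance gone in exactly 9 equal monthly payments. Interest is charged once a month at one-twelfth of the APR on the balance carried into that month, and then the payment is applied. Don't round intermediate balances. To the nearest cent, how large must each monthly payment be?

$151.76

Monthly rate r = 26.8%/12 = 2.23333% = 0.0223333.
Level-payment amortization: P = B₀·r / (1 − (1+r)^(−n)) = 1225.00·0.0223333 / (1 − 1.02233^(−9)).
Denominator 1 − (1+r)^(−9) = 0.180276645.
P = 27.3583 / 0.180276645 ≈ 151.76.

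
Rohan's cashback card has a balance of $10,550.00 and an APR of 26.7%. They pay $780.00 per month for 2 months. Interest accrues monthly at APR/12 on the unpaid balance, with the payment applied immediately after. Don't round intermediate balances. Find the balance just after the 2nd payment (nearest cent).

Monthly rate r = 26.7%/12 = 2.225% = 0.02225.
Each month: B ← B·(1+r) − $780.00.
Month 1: interest $234.74; balance after payment $10,004.74.
Month 2: interest $222.61; balance after payment $9,447.34.

$9,447.34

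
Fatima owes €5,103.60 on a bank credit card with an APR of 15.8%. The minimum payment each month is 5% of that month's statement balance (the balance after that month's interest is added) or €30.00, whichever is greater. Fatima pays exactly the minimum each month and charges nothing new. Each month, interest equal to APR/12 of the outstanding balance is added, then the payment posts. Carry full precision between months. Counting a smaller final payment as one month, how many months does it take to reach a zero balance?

Monthly rate r = 15.8%/12 = 1.31667% = 0.0131667.
While 5% of the post-interest balance exceeds €30.00, each month B ← (B·(1+r))·(1 − 0.05), i.e. B shrinks by the factor (1+r)·0.95 = 0.96251.
This holds for months 1–57. Entering month 58 the balance is €578.01; 5% of the post-interest balance is now below €30.00, so the flat €30.00 minimum applies from here.
From month 58 a fixed €30.00 at rate r clears €578.01 in 23 more payments. Total: 57 + 23 = 80 months.

80 months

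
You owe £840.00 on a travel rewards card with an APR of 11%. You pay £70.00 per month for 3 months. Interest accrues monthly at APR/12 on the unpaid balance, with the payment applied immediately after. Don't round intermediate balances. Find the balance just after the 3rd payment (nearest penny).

£651.38

Monthly rate r = 11%/12 = 0.916667% = 0.00916667.
Each month: B ← B·(1+r) − £70.00.
Month 1: interest £7.70; balance after payment £777.70.
Month 2: interest £7.13; balance after payment £714.83.
Month 3: interest £6.55; balance after payment £651.38.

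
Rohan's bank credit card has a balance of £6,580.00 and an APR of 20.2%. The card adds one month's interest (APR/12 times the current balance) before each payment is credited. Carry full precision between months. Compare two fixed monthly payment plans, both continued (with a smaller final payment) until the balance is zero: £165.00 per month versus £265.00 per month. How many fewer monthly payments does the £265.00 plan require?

34 fewer payments

Monthly rate r = 20.2%/12 = 1.68333% = 0.0168333.
At £165.00/mo: n = ⌈−ln(1 − rB₀/P)/ln(1+r)⌉ = 67 payments (last £107.41); total interest = total paid − £6,580.00 = £4,417.41.
At £265.00/mo: 33 payments (last £112.59); total interest £2,012.59.
Payments saved = 67 − 33 = 34.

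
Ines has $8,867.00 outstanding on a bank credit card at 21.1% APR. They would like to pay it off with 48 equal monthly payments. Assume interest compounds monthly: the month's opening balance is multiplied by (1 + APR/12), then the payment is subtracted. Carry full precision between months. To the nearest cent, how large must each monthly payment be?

$275.05

Monthly rate r = 21.1%/12 = 1.75833% = 0.0175833.
Level-payment amortization: P = B₀·r / (1 − (1+r)^(−n)) = 8867.00·0.0175833 / (1 − 1.01758^(−48)).
Denominator 1 − (1+r)^(−48) = 0.566847614.
P = 155.911 / 0.566847614 ≈ 275.05.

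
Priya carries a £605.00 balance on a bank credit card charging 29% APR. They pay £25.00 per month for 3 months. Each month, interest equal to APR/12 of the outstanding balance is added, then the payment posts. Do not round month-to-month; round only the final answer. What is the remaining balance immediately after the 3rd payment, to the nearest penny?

£573.10

Monthly rate r = 29%/12 = 2.41667% = 0.0241667.
Each month: B ← B·(1+r) − £25.00.
Month 1: interest £14.62; balance after payment £594.62.
Month 2: interest £14.37; balance after payment £583.99.
Month 3: interest £14.11; balance after payment £573.10.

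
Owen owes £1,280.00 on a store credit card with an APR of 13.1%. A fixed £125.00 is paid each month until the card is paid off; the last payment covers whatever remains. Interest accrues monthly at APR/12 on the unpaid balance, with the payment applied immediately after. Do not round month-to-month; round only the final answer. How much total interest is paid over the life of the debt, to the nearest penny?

Monthly rate r = 13.1%/12 = 1.09167% = 0.0109167.
Payoff takes n = ⌈−ln(1 − rB₀/P)/ln(1+r)⌉ = ⌈10.918⌉ = 11 payments; the last is £114.81.
Total paid = 10·£125.00 + £114.81 = £1,364.81.
Total interest = total paid − principal = £1,364.81 − £1,280.00 = £84.81.

£84.81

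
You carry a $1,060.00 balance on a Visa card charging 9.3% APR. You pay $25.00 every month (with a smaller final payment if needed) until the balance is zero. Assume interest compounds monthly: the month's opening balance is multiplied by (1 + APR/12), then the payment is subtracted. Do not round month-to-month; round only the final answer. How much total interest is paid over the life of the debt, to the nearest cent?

$230.13

Monthly rate r = 9.3%/12 = 0.775% = 0.00775.
Payoff takes n = ⌈−ln(1 − rB₀/P)/ln(1+r)⌉ = ⌈51.604⌉ = 52 payments; the last is $15.13.
Total paid = 51·$25.00 + $15.13 = $1,290.13.
Total interest = total paid − principal = $1,290.13 − $1,060.00 = $230.13.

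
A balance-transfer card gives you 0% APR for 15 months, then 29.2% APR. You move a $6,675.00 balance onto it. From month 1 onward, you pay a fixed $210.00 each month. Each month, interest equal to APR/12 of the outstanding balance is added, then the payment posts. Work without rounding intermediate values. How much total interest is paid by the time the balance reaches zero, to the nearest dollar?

Promo months 1–15 at r₀ = 0%/12 = 0; months 16+ at r₁ = 29.2%/12 = 0.0243333.
After month 15 (no interest yet): B = $6,675.00 − 15·$210.00 = $3,525.00.
Then at r₁ with $210.00/mo: n₂ = −ln(1 − r₁·B/P)/ln(1+r₁) ≈ 21.84 → 22 more payments.
Total paid = 36·$210.00 + $176.18 = $7,736.18; interest = $7,736.18 − $6,675.00 = $1,061.18.

$1,061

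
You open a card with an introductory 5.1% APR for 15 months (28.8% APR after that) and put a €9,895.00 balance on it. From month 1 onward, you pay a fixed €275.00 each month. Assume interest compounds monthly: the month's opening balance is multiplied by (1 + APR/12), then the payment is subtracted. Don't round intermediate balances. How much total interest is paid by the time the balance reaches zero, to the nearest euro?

€3,474

Promo months 1–15 at r₀ = 5.1%/12 = 0.00425; months 16+ at r₁ = 28.8%/12 = 0.024.
After month 15: iterate B ← B·(1+r₀) − €275.00 for 15 months → €6,294.91.
Then at r₁ with €275.00/mo: n₂ = −ln(1 − r₁·B/P)/ln(1+r₁) ≈ 33.61 → 34 more payments.
Total paid = 48·€275.00 + €168.59 = €13,368.59; interest = €13,368.59 − €9,895.00 = €3,473.59.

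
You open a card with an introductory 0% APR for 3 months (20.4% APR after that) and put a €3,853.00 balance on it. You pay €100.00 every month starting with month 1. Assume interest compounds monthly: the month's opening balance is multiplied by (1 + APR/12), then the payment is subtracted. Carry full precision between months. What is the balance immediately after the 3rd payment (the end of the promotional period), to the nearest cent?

€3,553.00

Promo months 1–3 at r₀ = 0%/12 = 0; months 4+ at r₁ = 20.4%/12 = 0.017.
After month 3 (no interest yet): B = €3,853.00 − 3·€100.00 = €3,553.00.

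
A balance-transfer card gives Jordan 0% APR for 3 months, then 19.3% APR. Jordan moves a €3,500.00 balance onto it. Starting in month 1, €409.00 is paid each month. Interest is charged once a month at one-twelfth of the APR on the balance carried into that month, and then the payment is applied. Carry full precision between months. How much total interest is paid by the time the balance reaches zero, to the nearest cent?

Promo months 1–3 at r₀ = 0%/12 = 0; months 4+ at r₁ = 19.3%/12 = 0.0160833.
After month 3 (no interest yet): B = €3,500.00 − 3·€409.00 = €2,273.00.
Then at r₁ with €409.00/mo: n₂ = −ln(1 − r₁·B/P)/ln(1+r₁) ≈ 5.87 → 6 more payments.
Total paid = 8·€409.00 + €355.54 = €3,627.54; interest = €3,627.54 − €3,500.00 = €127.54.

€127.54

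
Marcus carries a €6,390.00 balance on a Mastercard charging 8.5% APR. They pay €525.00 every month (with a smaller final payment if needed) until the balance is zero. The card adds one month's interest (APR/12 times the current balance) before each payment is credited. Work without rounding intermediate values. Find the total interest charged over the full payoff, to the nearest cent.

Monthly rate r = 8.5%/12 = 0.708333% = 0.00708333.
Payoff takes n = ⌈−ln(1 − rB₀/P)/ln(1+r)⌉ = ⌈12.773⌉ = 13 payments; the last is €406.35.
Total paid = 12·€525.00 + €406.35 = €6,706.35.
Total interest = total paid − principal = €6,706.35 − €6,390.00 = €316.35.

€316.35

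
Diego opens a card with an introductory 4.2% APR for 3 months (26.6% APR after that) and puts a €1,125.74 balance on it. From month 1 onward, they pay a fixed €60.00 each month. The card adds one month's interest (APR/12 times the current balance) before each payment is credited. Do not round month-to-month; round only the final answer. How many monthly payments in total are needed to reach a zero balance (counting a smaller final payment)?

Promo months 1–3 at r₀ = 4.2%/12 = 0.0035; months 4+ at r₁ = 26.6%/12 = 0.0221667.
After month 3: iterate B ← B·(1+r₀) − €60.00 for 3 months → €956.97.
Then at r₁ with €60.00/mo: n₂ = −ln(1 − r₁·B/P)/ln(1+r₁) ≈ 19.90 → 20 more payments.

23 payments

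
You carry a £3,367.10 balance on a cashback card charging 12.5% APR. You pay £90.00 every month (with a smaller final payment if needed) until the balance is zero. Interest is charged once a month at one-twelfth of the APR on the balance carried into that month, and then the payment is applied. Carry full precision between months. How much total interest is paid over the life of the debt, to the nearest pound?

£922

Monthly rate r = 12.5%/12 = 1.04167% = 0.0104167.
Payoff takes n = ⌈−ln(1 − rB₀/P)/ln(1+r)⌉ = ⌈47.653⌉ = 48 payments; the last is £58.91.
Total paid = 47·£90.00 + £58.91 = £4,288.91.
Total interest = total paid − principal = £4,288.91 − £3,367.10 = £921.81.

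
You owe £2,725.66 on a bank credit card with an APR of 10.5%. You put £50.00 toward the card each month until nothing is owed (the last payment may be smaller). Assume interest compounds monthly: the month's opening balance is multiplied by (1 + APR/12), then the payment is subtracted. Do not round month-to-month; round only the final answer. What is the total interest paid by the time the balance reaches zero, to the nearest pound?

Monthly rate r = 10.5%/12 = 0.875% = 0.00875.
Payoff takes n = ⌈−ln(1 − rB₀/P)/ln(1+r)⌉ = ⌈74.399⌉ = 75 payments; the last is £19.98.
Total paid = 74·£50.00 + £19.98 = £3,719.98.
Total interest = total paid − principal = £3,719.98 − £2,725.66 = £994.32.

£994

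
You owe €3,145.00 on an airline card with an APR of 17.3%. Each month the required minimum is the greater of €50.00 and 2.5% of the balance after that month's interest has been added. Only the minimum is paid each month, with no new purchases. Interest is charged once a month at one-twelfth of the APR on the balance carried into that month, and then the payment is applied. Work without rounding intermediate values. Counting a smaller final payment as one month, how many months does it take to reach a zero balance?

102 months

Monthly rate r = 17.3%/12 = 1.44167% = 0.0144167.
While 2.5% of the post-interest balance exceeds €50.00, each month B ← (B·(1+r))·(1 − 0.025), i.e. B shrinks by the factor (1+r)·0.975 = 0.98906.
This holds for months 1–43. Entering month 44 the balance is €1,959.40; 2.5% of the post-interest balance is now below €50.00, so the flat €50.00 minimum applies from here.
From month 44 a fixed €50.00 at rate r clears €1,959.40 in 59 more payments. Total: 43 + 59 = 102 months.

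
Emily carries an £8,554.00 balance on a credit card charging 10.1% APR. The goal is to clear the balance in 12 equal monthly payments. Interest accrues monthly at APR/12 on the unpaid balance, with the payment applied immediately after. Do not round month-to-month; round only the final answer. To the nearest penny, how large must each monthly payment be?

Monthly rate r = 10.1%/12 = 0.841667% = 0.00841667.
Level-payment amortization: P = B₀·r / (1 − (1+r)^(−n)) = 8554.00·0.00841667 / (1 − 1.00842^(−12)).
Denominator 1 − (1+r)^(−12) = 0.0956848195.
P = 71.9962 / 0.0956848195 ≈ 752.43.

£752.43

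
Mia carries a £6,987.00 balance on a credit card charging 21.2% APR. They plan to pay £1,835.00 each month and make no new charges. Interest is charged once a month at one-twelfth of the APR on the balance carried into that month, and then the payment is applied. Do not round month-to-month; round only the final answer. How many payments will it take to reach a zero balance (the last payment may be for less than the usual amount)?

4 months

Monthly rate r = 21.2%/12 = 1.76667% = 0.0176667.
Recurrence: B ← B·(1+r) − £1,835.00.
Month 1: interest £123.44; balance after payment £5,275.44.
Month 2: interest £93.20; balance after payment £3,533.64.
Month 3: interest £62.43; balance after payment £1,761.06.
Month 4: interest £31.11; balance after payment £0.00.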